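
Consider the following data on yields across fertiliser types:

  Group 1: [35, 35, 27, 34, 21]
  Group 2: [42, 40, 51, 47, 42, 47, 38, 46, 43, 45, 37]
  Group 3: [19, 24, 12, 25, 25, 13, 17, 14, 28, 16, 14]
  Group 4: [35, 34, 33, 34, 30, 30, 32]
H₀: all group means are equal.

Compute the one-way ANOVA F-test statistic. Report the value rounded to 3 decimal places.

test statistic = 49.089

Group means [30.40, 43.45, 18.82, 32.57], grand mean 31.324
SSB = Σnᵢ(x̄ᵢ−x̄)² = 3354.163; SSW = ΣΣ(x−x̄ᵢ)² = 683.278
MSB = 3354.163/3 = 1118.0544; MSW = 683.278/30 = 22.7759
F = MSB/MSW = 49.0893
df = (3, 30)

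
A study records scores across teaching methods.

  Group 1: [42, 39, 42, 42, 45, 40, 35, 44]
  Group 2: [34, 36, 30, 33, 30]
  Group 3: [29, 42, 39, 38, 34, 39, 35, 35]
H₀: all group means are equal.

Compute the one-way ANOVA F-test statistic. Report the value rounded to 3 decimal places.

Group means [41.12, 32.60, 36.38], grand mean 37.286
SSB = Σnᵢ(x̄ᵢ−x̄)² = 234.336; SSW = ΣΣ(x−x̄ᵢ)² = 207.950
MSB = 234.336/2 = 117.1679; MSW = 207.950/18 = 11.5528
F = MSB/MSW = 10.1420
df = (2, 18)

test statistic = 10.142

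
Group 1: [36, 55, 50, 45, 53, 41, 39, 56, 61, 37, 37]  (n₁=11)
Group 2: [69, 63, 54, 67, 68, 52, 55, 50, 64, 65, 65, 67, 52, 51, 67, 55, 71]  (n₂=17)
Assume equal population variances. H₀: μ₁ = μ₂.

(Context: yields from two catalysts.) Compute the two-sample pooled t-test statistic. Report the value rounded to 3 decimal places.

x̄₁=46.364, s₁=8.981, n₁=11
x̄₂=60.882, s₂=7.373, n₂=17
s_p² = [10·8.981² + 16·7.373²]/26 = 64.4735
SE = √(s_p²·(1/11+1/17)) = 3.1071
t = (46.364−60.882)/3.1071 = -4.6728
df = 26

test statistic = -4.673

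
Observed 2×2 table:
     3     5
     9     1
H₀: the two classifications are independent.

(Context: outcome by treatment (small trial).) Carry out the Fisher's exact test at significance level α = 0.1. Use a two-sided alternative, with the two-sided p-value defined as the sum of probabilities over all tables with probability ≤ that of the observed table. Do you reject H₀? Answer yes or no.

reject H₀: yes

Margins: r₁=8, r₂=10, c₁=12, c₂=6, n=18
p_obs = C(8,3)·C(10,9)/C(18,12); sum pmf over tables with pmf ≤ p_obs
p-value (two-sided) = 0.04299
At α=0.1: p < α → reject H₀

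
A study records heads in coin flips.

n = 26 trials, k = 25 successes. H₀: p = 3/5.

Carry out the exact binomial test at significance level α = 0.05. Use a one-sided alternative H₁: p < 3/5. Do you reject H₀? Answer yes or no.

Exact binomial: n=26, k=25, p₀=3/5=0.6000
P(X≤25) from Σ C(n,i)·p₀^i·(1−p₀)^(n−i)
p-value (one-sided, H₁ less) = 1.00000
At α=0.05: p ≥ α → fail to reject H₀

reject H₀: no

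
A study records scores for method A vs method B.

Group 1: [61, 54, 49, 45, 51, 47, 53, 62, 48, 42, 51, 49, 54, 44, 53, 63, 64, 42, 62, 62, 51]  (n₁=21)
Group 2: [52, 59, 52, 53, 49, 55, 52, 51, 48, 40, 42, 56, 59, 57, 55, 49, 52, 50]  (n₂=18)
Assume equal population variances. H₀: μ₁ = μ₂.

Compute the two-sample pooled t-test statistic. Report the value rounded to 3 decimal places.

test statistic = 0.492

x̄₁=52.714, s₁=7.142, n₁=21
x̄₂=51.722, s₂=5.085, n₂=18
s_p² = [20·7.142² + 17·5.085²]/37 = 39.4567
SE = √(s_p²·(1/21+1/18)) = 2.0177
t = (52.714−51.722)/2.0177 = 0.4917
df = 37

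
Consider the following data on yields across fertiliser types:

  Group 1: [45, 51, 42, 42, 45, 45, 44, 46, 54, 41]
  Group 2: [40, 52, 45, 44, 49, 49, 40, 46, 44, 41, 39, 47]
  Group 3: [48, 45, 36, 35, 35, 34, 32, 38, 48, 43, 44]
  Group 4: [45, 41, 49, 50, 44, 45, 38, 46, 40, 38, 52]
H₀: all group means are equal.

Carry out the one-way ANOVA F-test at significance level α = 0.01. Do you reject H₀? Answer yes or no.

reject H₀: no

Group means [45.50, 44.67, 39.82, 44.36], grand mean 43.568
SSB = Σnᵢ(x̄ᵢ−x̄)² = 213.447; SSW = ΣΣ(x−x̄ᵢ)² = 913.348
MSB = 213.447/3 = 71.1490; MSW = 913.348/40 = 22.8337
F = MSB/MSW = 3.1160
df = (3, 40)
p-value (upper-tail) = 0.03669
At α=0.01: p ≥ α → fail to reject H₀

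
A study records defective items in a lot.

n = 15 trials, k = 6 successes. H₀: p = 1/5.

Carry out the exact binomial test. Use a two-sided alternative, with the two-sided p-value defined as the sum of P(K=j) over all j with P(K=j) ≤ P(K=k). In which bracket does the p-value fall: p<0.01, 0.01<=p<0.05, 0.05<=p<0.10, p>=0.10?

p-value bracket: 0.05<=p<0.10

Exact binomial: n=15, k=6, p₀=1/5=0.2000
P(X=j) = C(n,j)·p₀^j·(1−p₀)^(n−j); p = Σ P(X=j) over j with P(X=j) ≤ P(X=6)
p-value (two-sided) = 0.09624
→ bracket: 0.05<=p<0.10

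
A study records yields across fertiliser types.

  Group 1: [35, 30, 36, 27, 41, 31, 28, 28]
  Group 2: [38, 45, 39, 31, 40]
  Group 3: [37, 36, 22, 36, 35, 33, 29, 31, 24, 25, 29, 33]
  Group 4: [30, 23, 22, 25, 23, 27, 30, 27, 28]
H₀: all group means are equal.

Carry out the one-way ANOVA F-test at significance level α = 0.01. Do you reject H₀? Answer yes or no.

reject H₀: yes

Group means [32.00, 38.60, 30.83, 26.11], grand mean 31.000
SSB = Σnᵢ(x̄ᵢ−x̄)² = 512.244; SSW = ΣΣ(x−x̄ᵢ)² = 625.756
MSB = 512.244/3 = 170.7481; MSW = 625.756/30 = 20.8585
F = MSB/MSW = 8.1860
df = (3, 30)
p-value (upper-tail) = 0.00040
At α=0.01: p < α → reject H₀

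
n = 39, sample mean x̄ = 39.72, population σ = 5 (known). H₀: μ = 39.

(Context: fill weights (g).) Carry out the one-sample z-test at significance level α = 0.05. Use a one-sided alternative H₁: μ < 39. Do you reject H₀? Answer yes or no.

reject H₀: no

SE = σ/√n = 5/√39 = 0.8006
z = (x̄−μ₀)/SE = (39.72−39)/0.8006 = 0.8993
p-value (one-sided, H₁ less) = 0.81575
At α=0.05: p ≥ α → fail to reject H₀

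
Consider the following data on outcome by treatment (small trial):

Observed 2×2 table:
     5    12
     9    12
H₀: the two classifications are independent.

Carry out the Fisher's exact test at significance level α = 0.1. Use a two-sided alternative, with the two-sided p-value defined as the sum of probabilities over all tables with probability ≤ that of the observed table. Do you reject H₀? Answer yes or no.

reject H₀: no

Margins: r₁=17, r₂=21, c₁=14, c₂=24, n=38
p_obs = C(17,5)·C(21,9)/C(38,14); sum pmf over tables with pmf ≤ p_obs
p-value (two-sided) = 0.50568
At α=0.1: p ≥ α → fail to reject H₀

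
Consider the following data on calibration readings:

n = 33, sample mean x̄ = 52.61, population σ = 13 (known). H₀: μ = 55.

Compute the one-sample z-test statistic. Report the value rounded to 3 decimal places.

test statistic = -1.056

SE = σ/√n = 13/√33 = 2.2630
z = (x̄−μ₀)/SE = (52.61−55)/2.2630 = -1.0561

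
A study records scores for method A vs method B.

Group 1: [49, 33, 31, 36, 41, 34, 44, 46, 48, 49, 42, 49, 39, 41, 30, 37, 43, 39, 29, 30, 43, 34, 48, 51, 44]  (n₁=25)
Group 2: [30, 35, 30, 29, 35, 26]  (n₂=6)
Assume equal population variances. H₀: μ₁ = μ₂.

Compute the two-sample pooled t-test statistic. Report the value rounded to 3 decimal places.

x̄₁=40.400, s₁=6.862, n₁=25
x̄₂=30.833, s₂=3.545, n₂=6
s_p² = [24·6.862² + 5·3.545²]/29 = 41.1322
SE = √(s_p²·(1/25+1/6)) = 2.9156
t = (40.400−30.833)/2.9156 = 3.2812
df = 29

test statistic = 3.281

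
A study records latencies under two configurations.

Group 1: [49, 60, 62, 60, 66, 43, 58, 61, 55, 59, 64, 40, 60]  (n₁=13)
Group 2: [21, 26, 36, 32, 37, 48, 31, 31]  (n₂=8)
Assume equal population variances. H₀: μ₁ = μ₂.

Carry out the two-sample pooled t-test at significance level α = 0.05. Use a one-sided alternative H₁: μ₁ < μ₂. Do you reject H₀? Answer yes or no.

x̄₁=56.692, s₁=7.931, n₁=13
x̄₂=32.750, s₂=8.031, n₂=8
s_p² = [12·7.931² + 7·8.031²]/19 = 63.4879
SE = √(s_p²·(1/13+1/8)) = 3.5805
t = (56.692−32.750)/3.5805 = 6.6869
df = 19
p-value (one-sided, H₁ less) = 1.00000
At α=0.05: p ≥ α → fail to reject H₀

reject H₀: no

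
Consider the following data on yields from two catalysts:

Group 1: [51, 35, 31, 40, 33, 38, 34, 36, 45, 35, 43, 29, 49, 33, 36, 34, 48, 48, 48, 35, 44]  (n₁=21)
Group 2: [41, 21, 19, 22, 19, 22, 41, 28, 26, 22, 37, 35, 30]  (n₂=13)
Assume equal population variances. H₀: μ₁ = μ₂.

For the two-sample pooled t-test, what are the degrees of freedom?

degrees of freedom = 32

df = n₁ + n₂ − 2 = 21 + 13 − 2 = 32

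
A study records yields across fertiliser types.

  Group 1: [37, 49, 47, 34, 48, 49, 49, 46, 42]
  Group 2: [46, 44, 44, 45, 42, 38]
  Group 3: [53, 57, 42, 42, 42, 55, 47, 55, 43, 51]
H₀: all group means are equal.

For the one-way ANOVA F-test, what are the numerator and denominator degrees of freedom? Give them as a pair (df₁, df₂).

k = 3 groups, N = 25 total
df = (k−1, N−k) = (3−1, 25−3) = (2, 22)

degrees of freedom = [2, 22]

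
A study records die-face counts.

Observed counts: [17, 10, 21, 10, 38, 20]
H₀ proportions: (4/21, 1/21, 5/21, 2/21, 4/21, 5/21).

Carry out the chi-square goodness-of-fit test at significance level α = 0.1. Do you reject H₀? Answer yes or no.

reject H₀: yes

n = 116; E_i = n·p_i = [22.10, 5.52, 27.62, 11.05, 22.10, 27.62]
χ² = (17−22.10)²/22.10 + (10−5.52)²/5.52 + (21−27.62)²/27.62 + (10−11.05)²/11.05 + (38−22.10)²/22.10 + (20−27.62)²/27.62 = 20.0384
df = 5
p-value (upper-tail) = 0.00123
At α=0.1: p < α → reject H₀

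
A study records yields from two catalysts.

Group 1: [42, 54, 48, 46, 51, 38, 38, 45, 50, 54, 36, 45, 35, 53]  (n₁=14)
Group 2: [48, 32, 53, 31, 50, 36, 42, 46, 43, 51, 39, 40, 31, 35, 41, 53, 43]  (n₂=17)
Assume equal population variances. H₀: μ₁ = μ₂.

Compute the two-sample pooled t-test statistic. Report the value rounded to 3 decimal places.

test statistic = 1.309

x̄₁=45.357, s₁=6.698, n₁=14
x̄₂=42.000, s₂=7.425, n₂=17
s_p² = [13·6.698² + 16·7.425²]/29 = 50.5246
SE = √(s_p²·(1/14+1/17)) = 2.5653
t = (45.357−42.000)/2.5653 = 1.3087
df = 29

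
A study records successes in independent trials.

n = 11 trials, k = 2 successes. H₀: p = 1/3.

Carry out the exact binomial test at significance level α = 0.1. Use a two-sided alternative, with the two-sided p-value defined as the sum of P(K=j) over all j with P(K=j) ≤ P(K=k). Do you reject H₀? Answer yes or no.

reject H₀: no

Exact binomial: n=11, k=2, p₀=1/3=0.3333
P(X=j) = C(n,j)·p₀^j·(1−p₀)^(n−j); p = Σ P(X=j) over j with P(X=j) ≤ P(X=2)
p-value (two-sided) = 0.35620
At α=0.1: p ≥ α → fail to reject H₀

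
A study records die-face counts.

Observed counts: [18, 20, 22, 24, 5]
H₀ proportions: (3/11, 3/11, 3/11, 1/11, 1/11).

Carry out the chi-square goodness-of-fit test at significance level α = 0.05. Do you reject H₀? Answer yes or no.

n = 89; E_i = n·p_i = [24.27, 24.27, 24.27, 8.09, 8.09]
χ² = (18−24.27)²/24.27 + (20−24.27)²/24.27 + (22−24.27)²/24.27 + (24−8.09)²/8.09 + (5−8.09)²/8.09 = 35.0487
df = 4
p-value (upper-tail) = 0.00000
At α=0.05: p < α → reject H₀

reject H₀: yes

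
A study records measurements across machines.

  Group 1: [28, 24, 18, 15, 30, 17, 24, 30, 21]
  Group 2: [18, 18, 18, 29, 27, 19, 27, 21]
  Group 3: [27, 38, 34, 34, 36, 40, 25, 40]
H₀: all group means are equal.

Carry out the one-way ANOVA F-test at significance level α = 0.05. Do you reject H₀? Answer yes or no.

reject H₀: yes

Group means [23.00, 22.12, 34.25], grand mean 26.320
SSB = Σnᵢ(x̄ᵢ−x̄)² = 743.065; SSW = ΣΣ(x−x̄ᵢ)² = 632.375
MSB = 743.065/2 = 371.5325; MSW = 632.375/22 = 28.7443
F = MSB/MSW = 12.9254
df = (2, 22)
p-value (upper-tail) = 0.00019
At α=0.05: p < α → reject H₀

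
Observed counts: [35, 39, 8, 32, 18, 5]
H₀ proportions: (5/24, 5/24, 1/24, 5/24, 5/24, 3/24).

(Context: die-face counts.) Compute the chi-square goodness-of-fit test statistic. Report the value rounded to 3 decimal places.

test statistic = 19.111

n = 137; E_i = n·p_i = [28.54, 28.54, 5.71, 28.54, 28.54, 17.12]
χ² = (35−28.54)²/28.54 + (39−28.54)²/28.54 + (8−5.71)²/5.71 + (32−28.54)²/28.54 + (18−28.54)²/28.54 + (5−17.12)²/17.12 = 19.1109
df = 5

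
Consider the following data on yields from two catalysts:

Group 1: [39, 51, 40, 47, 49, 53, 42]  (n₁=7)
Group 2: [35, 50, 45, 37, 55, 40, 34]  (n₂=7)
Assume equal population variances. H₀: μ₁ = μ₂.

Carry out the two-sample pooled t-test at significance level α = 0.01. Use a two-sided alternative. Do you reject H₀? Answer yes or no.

x̄₁=45.857, s₁=5.551, n₁=7
x̄₂=42.286, s₂=7.994, n₂=7
s_p² = [6·5.551² + 6·7.994²]/12 = 47.3571
SE = √(s_p²·(1/7+1/7)) = 3.6784
t = (45.857−42.286)/3.6784 = 0.9709
df = 12
p-value (two-sided) = 0.35075
At α=0.01: p ≥ α → fail to reject H₀

reject H₀: no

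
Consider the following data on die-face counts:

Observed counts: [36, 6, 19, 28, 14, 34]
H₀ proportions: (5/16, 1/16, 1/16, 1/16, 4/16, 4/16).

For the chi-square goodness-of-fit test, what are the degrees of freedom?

degrees of freedom = 5

df = k − 1 = 6 − 1 = 5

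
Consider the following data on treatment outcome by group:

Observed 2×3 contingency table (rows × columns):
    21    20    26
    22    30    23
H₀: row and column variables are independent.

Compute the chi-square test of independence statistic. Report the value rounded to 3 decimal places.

test statistic = 1.762

Row totals [67, 75], col totals [43, 50, 49], n=142
χ² = (21−20.29)²/20.29 + (20−23.59)²/23.59 + (26−23.12)²/23.12 + (22−22.71)²/22.71 + (30−26.41)²/26.41 + (23−25.88)²/25.88 = 1.7618
df = 2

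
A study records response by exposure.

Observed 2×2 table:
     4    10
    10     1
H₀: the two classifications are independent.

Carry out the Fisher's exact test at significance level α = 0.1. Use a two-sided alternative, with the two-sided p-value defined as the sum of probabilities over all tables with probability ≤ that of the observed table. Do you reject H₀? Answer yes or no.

reject H₀: yes

Margins: r₁=14, r₂=11, c₁=14, c₂=11, n=25
p_obs = C(14,4)·C(11,10)/C(25,14); sum pmf over tables with pmf ≤ p_obs
p-value (two-sided) = 0.00371
At α=0.1: p < α → reject H₀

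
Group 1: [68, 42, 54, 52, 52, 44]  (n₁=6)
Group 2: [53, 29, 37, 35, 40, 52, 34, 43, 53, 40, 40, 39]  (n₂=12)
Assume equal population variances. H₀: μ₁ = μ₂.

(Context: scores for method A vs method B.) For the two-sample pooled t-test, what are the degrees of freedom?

df = n₁ + n₂ − 2 = 6 + 12 − 2 = 16

degrees of freedom = 16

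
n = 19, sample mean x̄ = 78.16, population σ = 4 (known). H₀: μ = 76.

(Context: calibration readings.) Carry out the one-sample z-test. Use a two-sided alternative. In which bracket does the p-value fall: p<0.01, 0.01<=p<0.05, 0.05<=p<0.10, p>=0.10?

SE = σ/√n = 4/√19 = 0.9177
z = (x̄−μ₀)/SE = (78.16−76)/0.9177 = 2.3538
p-value (two-sided) = 0.01858
→ bracket: 0.01<=p<0.05

p-value bracket: 0.01<=p<0.05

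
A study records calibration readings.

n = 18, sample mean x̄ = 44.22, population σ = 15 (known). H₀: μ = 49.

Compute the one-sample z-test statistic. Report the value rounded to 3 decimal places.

test statistic = -1.352

SE = σ/√n = 15/√18 = 3.5355
z = (x̄−μ₀)/SE = (44.22−49)/3.5355 = -1.3520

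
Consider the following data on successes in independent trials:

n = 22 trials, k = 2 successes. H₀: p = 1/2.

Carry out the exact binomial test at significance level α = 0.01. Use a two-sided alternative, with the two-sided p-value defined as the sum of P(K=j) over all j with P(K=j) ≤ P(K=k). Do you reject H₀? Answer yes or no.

reject H₀: yes

Exact binomial: n=22, k=2, p₀=1/2=0.5000
P(X=j) = C(n,j)·p₀^j·(1−p₀)^(n−j); p = Σ P(X=j) over j with P(X=j) ≤ P(X=2)
p-value (two-sided) = 0.00012
At α=0.01: p < α → reject H₀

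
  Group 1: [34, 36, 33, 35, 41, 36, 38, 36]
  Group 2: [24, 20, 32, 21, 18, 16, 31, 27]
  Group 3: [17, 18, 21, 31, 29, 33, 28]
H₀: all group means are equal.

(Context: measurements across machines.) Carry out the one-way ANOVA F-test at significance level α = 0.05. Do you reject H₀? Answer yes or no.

Group means [36.12, 23.62, 25.29], grand mean 28.478
SSB = Σnᵢ(x̄ᵢ−x̄)² = 727.561; SSW = ΣΣ(x−x̄ᵢ)² = 542.179
MSB = 727.561/2 = 363.7803; MSW = 542.179/20 = 27.1089
F = MSB/MSW = 13.4192
df = (2, 20)
p-value (upper-tail) = 0.00020
At α=0.05: p < α → reject H₀

reject H₀: yes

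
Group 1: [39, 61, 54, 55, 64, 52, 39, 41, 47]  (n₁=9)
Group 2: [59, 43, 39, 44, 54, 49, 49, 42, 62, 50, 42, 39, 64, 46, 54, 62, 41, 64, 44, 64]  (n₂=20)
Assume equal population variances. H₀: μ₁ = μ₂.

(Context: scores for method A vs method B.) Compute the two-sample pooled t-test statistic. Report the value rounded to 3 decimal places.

test statistic = -0.089

x̄₁=50.222, s₁=9.311, n₁=9
x̄₂=50.550, s₂=9.099, n₂=20
s_p² = [8·9.311² + 19·9.099²]/27 = 83.9447
SE = √(s_p²·(1/9+1/20)) = 3.6776
t = (50.222−50.550)/3.6776 = -0.0891
df = 27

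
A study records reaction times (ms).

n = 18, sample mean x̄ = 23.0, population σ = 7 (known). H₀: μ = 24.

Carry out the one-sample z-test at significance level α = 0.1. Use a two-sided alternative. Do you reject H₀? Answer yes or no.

SE = σ/√n = 7/√18 = 1.6499
z = (x̄−μ₀)/SE = (23.0−24)/1.6499 = -0.6061
p-value (two-sided) = 0.54445
At α=0.1: p ≥ α → fail to reject H₀

reject H₀: no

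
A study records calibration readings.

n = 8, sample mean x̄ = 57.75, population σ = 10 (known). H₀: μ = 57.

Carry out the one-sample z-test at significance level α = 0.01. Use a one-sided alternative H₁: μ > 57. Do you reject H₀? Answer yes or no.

reject H₀: no

SE = σ/√n = 10/√8 = 3.5355
z = (x̄−μ₀)/SE = (57.75−57)/3.5355 = 0.2121
p-value (one-sided, H₁ greater) = 0.41600
At α=0.01: p ≥ α → fail to reject H₀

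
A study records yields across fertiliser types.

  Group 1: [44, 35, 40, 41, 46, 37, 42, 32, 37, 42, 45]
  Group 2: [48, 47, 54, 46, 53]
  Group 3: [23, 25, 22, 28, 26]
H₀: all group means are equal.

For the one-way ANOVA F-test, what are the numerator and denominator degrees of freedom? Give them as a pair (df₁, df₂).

degrees of freedom = [2, 18]

k = 3 groups, N = 21 total
df = (k−1, N−k) = (3−1, 21−3) = (2, 18)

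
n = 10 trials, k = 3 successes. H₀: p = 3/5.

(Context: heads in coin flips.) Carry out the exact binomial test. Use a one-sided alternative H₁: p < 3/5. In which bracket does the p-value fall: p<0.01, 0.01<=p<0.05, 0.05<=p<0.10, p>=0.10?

p-value bracket: 0.05<=p<0.10

Exact binomial: n=10, k=3, p₀=3/5=0.6000
P(X≤3) from Σ C(n,i)·p₀^i·(1−p₀)^(n−i)
p-value (one-sided, H₁ less) = 0.05476
→ bracket: 0.05<=p<0.10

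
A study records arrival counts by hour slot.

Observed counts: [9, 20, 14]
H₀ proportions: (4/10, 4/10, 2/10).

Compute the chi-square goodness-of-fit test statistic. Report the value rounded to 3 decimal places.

test statistic = 7.756

n = 43; E_i = n·p_i = [17.20, 17.20, 8.60]
χ² = (9−17.20)²/17.20 + (20−17.20)²/17.20 + (14−8.60)²/8.60 = 7.7558
df = 2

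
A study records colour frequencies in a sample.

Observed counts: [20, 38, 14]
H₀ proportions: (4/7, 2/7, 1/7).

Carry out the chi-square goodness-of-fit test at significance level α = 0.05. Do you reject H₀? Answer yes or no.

n = 72; E_i = n·p_i = [41.14, 20.57, 10.29]
χ² = (20−41.14)²/41.14 + (38−20.57)²/20.57 + (14−10.29)²/10.29 = 26.9722
df = 2
p-value (upper-tail) = 0.00000
At α=0.05: p < α → reject H₀

reject H₀: yes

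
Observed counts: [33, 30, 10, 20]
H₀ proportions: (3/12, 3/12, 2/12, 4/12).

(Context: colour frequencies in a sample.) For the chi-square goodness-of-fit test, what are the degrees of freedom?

degrees of freedom = 3

df = k − 1 = 4 − 1 = 3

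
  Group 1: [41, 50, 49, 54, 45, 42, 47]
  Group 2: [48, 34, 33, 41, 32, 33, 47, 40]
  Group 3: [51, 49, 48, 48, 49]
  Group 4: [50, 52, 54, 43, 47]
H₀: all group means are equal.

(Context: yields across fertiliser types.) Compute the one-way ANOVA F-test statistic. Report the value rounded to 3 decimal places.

Group means [46.86, 38.50, 49.00, 49.20], grand mean 45.080
SSB = Σnᵢ(x̄ᵢ−x̄)² = 530.183; SSW = ΣΣ(x−x̄ᵢ)² = 501.657
MSB = 530.183/3 = 176.7276; MSW = 501.657/21 = 23.8884
F = MSB/MSW = 7.3980
df = (3, 21)

test statistic = 7.398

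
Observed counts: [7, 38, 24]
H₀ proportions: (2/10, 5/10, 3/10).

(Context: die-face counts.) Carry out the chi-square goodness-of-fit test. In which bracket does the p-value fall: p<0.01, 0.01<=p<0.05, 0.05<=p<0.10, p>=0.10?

n = 69; E_i = n·p_i = [13.80, 34.50, 20.70]
χ² = (7−13.80)²/13.80 + (38−34.50)²/34.50 + (24−20.70)²/20.70 = 4.2319
df = 2
p-value (upper-tail) = 0.12052
→ bracket: p>=0.10

p-value bracket: p>=0.10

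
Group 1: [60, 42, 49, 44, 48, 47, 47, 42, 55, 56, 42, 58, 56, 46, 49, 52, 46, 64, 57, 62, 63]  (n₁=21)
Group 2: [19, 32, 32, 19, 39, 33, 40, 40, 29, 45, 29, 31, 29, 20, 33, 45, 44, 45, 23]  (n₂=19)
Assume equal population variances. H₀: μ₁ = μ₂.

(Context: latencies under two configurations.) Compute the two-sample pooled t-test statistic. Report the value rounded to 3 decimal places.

x̄₁=51.667, s₁=7.241, n₁=21
x̄₂=33.000, s₂=8.825, n₂=19
s_p² = [20·7.241² + 18·8.825²]/38 = 64.4912
SE = √(s_p²·(1/21+1/19)) = 2.5427
t = (51.667−33.000)/2.5427 = 7.3413
df = 38

test statistic = 7.341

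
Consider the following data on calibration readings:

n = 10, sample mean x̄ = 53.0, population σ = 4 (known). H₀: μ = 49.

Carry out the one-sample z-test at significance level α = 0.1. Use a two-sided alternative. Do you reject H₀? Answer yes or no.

SE = σ/√n = 4/√10 = 1.2649
z = (x̄−μ₀)/SE = (53.0−49)/1.2649 = 3.1623
p-value (two-sided) = 0.00157
At α=0.1: p < α → reject H₀

reject H₀: yes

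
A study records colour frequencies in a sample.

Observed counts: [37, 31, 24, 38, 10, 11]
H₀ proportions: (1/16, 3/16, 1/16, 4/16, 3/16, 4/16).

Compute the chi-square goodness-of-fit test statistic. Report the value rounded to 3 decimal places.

test statistic = 134.024

n = 151; E_i = n·p_i = [9.44, 28.31, 9.44, 37.75, 28.31, 37.75]
χ² = (37−9.44)²/9.44 + (31−28.31)²/28.31 + (24−9.44)²/9.44 + (38−37.75)²/37.75 + (10−28.31)²/28.31 + (11−37.75)²/37.75 = 134.0243
df = 5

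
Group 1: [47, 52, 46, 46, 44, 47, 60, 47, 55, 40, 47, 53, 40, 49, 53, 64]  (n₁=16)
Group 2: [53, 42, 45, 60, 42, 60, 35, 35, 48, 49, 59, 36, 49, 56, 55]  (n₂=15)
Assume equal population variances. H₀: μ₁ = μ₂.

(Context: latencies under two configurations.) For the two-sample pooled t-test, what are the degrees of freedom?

degrees of freedom = 29

df = n₁ + n₂ − 2 = 16 + 15 − 2 = 29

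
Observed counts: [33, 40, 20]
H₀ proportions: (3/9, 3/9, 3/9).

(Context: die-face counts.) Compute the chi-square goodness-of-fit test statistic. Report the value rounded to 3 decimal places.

test statistic = 6.645

n = 93; E_i = n·p_i = [31.00, 31.00, 31.00]
χ² = (33−31.00)²/31.00 + (40−31.00)²/31.00 + (20−31.00)²/31.00 = 6.6452
df = 2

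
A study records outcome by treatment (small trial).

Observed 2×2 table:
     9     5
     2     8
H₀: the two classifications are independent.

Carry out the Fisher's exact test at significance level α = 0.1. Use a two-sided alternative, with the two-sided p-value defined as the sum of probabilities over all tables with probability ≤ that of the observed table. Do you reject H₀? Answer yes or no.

Margins: r₁=14, r₂=10, c₁=11, c₂=13, n=24
p_obs = C(14,9)·C(10,2)/C(24,11); sum pmf over tables with pmf ≤ p_obs
p-value (two-sided) = 0.04718
At α=0.1: p < α → reject H₀

reject H₀: yes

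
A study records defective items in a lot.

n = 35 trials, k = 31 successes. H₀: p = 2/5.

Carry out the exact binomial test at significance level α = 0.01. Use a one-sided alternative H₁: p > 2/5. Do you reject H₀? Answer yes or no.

Exact binomial: n=35, k=31, p₀=2/5=0.4000
P(X≥31) from Σ C(n,i)·p₀^i·(1−p₀)^(n−i)
p-value (one-sided, H₁ greater) = 0.00000
At α=0.01: p < α → reject H₀

reject H₀: yes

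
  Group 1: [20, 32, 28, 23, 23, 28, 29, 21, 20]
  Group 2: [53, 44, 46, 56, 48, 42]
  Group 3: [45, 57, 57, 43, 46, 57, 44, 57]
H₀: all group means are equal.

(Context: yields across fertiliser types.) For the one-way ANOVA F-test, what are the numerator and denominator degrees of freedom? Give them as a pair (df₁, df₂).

degrees of freedom = [2, 20]

k = 3 groups, N = 23 total
df = (k−1, N−k) = (3−1, 23−3) = (2, 20)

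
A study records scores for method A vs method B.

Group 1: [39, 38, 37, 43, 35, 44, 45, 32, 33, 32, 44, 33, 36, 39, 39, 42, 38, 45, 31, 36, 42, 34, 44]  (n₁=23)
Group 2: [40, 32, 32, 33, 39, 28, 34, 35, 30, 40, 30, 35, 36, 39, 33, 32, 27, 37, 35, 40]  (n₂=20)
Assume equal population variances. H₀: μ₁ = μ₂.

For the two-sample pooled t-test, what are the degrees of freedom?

degrees of freedom = 41

df = n₁ + n₂ − 2 = 23 + 20 − 2 = 41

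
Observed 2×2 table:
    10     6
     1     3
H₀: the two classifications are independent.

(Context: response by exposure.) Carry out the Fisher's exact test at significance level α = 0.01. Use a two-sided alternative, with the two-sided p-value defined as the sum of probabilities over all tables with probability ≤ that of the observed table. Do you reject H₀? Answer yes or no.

Margins: r₁=16, r₂=4, c₁=11, c₂=9, n=20
p_obs = C(16,10)·C(4,1)/C(20,11); sum pmf over tables with pmf ≤ p_obs
p-value (two-sided) = 0.28483
At α=0.01: p ≥ α → fail to reject H₀

reject H₀: no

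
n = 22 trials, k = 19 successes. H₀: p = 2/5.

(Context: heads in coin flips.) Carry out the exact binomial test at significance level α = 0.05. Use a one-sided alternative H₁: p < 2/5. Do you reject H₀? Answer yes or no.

Exact binomial: n=22, k=19, p₀=2/5=0.4000
P(X≤19) from Σ C(n,i)·p₀^i·(1−p₀)^(n−i)
p-value (one-sided, H₁ less) = 1.00000
At α=0.05: p ≥ α → fail to reject H₀

reject H₀: no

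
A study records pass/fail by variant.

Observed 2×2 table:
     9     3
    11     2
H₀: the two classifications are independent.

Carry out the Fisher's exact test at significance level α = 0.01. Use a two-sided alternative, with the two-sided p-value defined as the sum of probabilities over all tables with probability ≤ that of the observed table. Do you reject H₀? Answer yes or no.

Margins: r₁=12, r₂=13, c₁=20, c₂=5, n=25
p_obs = C(12,9)·C(13,11)/C(25,20); sum pmf over tables with pmf ≤ p_obs
p-value (two-sided) = 0.64472
At α=0.01: p ≥ α → fail to reject H₀

reject H₀: no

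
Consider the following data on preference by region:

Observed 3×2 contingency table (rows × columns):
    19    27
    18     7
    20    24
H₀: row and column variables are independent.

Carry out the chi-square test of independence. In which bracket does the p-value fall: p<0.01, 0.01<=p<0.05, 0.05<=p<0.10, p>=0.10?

p-value bracket: 0.01<=p<0.05

Row totals [46, 25, 44], col totals [57, 58], n=115
χ² = (19−22.80)²/22.80 + (27−23.20)²/23.20 + (18−12.39)²/12.39 + (7−12.61)²/12.61 + (20−21.81)²/21.81 + (24−22.19)²/22.19 = 6.5867
df = 2
p-value (upper-tail) = 0.03713
→ bracket: 0.01<=p<0.05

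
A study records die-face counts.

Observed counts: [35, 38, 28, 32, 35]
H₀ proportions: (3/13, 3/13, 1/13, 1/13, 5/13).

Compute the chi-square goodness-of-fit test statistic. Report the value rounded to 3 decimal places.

test statistic = 59.706

n = 168; E_i = n·p_i = [38.77, 38.77, 12.92, 12.92, 64.62]
χ² = (35−38.77)²/38.77 + (38−38.77)²/38.77 + (28−12.92)²/12.92 + (32−12.92)²/12.92 + (35−64.62)²/64.62 = 59.7063
df = 4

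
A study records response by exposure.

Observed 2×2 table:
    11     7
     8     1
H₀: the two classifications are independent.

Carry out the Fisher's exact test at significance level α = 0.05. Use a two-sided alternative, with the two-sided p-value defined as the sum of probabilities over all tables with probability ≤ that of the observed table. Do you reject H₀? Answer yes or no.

reject H₀: no

Margins: r₁=18, r₂=9, c₁=19, c₂=8, n=27
p_obs = C(18,11)·C(9,8)/C(27,19); sum pmf over tables with pmf ≤ p_obs
p-value (two-sided) = 0.20112
At α=0.05: p ≥ α → fail to reject H₀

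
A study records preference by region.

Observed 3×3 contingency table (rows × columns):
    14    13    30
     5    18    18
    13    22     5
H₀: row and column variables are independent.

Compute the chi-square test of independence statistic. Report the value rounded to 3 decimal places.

test statistic = 20.796

Row totals [57, 41, 40], col totals [32, 53, 53], n=138
χ² = (14−13.22)²/13.22 + (13−21.89)²/21.89 + (30−21.89)²/21.89 + (5−9.51)²/9.51 + (18−15.75)²/15.75 + (18−15.75)²/15.75 + (13−9.28)²/9.28 + (22−15.36)²/15.36 + (5−15.36)²/15.36 = 20.7964
df = 4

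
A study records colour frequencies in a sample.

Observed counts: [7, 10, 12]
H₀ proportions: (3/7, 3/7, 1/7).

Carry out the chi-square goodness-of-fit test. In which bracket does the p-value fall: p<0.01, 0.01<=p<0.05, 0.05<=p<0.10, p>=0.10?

p-value bracket: p<0.01

n = 29; E_i = n·p_i = [12.43, 12.43, 4.14]
χ² = (7−12.43)²/12.43 + (10−12.43)²/12.43 + (12−4.14)²/4.14 = 17.7471
df = 2
p-value (upper-tail) = 0.00014
→ bracket: p<0.01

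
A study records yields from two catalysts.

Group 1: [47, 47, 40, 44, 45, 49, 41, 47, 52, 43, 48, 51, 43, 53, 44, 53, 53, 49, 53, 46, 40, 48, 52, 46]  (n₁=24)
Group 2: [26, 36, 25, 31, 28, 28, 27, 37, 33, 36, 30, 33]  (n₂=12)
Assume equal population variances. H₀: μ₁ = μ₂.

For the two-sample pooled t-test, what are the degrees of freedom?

df = n₁ + n₂ − 2 = 24 + 12 − 2 = 34

degrees of freedom = 34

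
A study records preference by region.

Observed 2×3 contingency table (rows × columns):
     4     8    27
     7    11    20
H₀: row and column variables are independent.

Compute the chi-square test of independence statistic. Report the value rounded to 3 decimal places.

Row totals [39, 38], col totals [11, 19, 47], n=77
χ² = (4−5.57)²/5.57 + (8−9.62)²/9.62 + (27−23.81)²/23.81 + (7−5.43)²/5.43 + (11−9.38)²/9.38 + (20−23.19)²/23.19 = 2.3218
df = 2

test statistic = 2.322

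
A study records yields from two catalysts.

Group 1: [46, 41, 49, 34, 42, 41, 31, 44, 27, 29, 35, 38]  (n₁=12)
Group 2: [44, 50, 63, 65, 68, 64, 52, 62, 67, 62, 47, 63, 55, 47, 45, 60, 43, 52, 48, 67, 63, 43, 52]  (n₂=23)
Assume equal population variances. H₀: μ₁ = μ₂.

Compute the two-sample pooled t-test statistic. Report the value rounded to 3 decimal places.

x̄₁=38.083, s₁=6.947, n₁=12
x̄₂=55.739, s₂=8.735, n₂=23
s_p² = [11·6.947² + 22·8.735²]/33 = 66.9500
SE = √(s_p²·(1/12+1/23)) = 2.9138
t = (38.083−55.739)/2.9138 = -6.0594
df = 33

test statistic = -6.059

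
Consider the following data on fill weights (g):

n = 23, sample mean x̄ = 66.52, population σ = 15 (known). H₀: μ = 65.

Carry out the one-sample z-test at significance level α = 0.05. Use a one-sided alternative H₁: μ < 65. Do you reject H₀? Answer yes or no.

reject H₀: no

SE = σ/√n = 15/√23 = 3.1277
z = (x̄−μ₀)/SE = (66.52−65)/3.1277 = 0.4860
p-value (one-sided, H₁ less) = 0.68651
At α=0.05: p ≥ α → fail to reject H₀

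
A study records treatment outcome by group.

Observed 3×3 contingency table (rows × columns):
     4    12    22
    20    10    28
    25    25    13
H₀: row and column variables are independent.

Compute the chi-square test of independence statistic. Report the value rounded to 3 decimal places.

Row totals [38, 58, 63], col totals [49, 47, 63], n=159
χ² = (4−11.71)²/11.71 + (12−11.23)²/11.23 + (22−15.06)²/15.06 + (20−17.87)²/17.87 + (10−17.14)²/17.14 + (28−22.98)²/22.98 + (25−19.42)²/19.42 + (25−18.62)²/18.62 + (13−24.96)²/24.96 = 22.1806
df = 4

test statistic = 22.181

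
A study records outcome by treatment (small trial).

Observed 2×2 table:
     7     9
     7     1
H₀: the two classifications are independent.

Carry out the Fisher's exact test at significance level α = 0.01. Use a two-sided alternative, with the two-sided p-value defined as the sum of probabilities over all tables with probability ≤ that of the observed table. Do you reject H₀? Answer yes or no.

reject H₀: no

Margins: r₁=16, r₂=8, c₁=14, c₂=10, n=24
p_obs = C(16,7)·C(8,7)/C(24,14); sum pmf over tables with pmf ≤ p_obs
p-value (two-sided) = 0.07908
At α=0.01: p ≥ α → fail to reject H₀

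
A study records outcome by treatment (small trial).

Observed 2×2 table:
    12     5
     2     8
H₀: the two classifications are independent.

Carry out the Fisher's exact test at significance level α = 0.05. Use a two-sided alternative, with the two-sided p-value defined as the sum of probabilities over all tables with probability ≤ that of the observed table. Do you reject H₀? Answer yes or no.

reject H₀: yes

Margins: r₁=17, r₂=10, c₁=14, c₂=13, n=27
p_obs = C(17,12)·C(10,2)/C(27,14); sum pmf over tables with pmf ≤ p_obs
p-value (two-sided) = 0.01831
At α=0.05: p < α → reject H₀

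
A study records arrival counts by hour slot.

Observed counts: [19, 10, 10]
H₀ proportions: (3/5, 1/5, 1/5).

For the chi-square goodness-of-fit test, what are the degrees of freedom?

degrees of freedom = 2

df = k − 1 = 3 − 1 = 2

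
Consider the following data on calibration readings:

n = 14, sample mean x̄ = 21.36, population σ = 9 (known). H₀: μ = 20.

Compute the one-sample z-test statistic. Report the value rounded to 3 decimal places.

test statistic = 0.565

SE = σ/√n = 9/√14 = 2.4054
z = (x̄−μ₀)/SE = (21.36−20)/2.4054 = 0.5654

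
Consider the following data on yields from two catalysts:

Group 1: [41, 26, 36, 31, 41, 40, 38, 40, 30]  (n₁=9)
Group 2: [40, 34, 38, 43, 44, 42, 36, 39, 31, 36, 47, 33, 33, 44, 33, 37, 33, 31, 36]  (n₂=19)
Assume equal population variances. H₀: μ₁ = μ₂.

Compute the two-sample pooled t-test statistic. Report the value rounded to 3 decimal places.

test statistic = -0.723

x̄₁=35.889, s₁=5.555, n₁=9
x̄₂=37.368, s₂=4.821, n₂=19
s_p² = [8·5.555² + 18·4.821²]/26 = 25.5888
SE = √(s_p²·(1/9+1/19)) = 2.0469
t = (35.889−37.368)/2.0469 = -0.7228
df = 26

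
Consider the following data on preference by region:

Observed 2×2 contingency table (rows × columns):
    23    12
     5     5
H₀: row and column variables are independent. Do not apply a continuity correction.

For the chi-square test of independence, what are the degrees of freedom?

degrees of freedom = 1

df = (r−1)(c−1) = (2−1)·(2−1) = 1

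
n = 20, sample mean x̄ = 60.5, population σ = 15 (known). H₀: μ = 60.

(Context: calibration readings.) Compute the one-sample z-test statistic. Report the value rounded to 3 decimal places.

test statistic = 0.149

SE = σ/√n = 15/√20 = 3.3541
z = (x̄−μ₀)/SE = (60.5−60)/3.3541 = 0.1491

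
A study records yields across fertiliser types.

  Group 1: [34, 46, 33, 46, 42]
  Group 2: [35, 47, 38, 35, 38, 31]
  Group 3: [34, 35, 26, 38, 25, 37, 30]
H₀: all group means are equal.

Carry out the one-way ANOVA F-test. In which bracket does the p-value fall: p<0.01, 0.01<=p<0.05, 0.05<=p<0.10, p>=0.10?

p-value bracket: 0.05<=p<0.10

Group means [40.20, 37.33, 32.14], grand mean 36.111
SSB = Σnᵢ(x̄ᵢ−x̄)² = 202.787; SSW = ΣΣ(x−x̄ᵢ)² = 468.990
MSB = 202.787/2 = 101.3937; MSW = 468.990/15 = 31.2660
F = MSB/MSW = 3.2429
df = (2, 15)
p-value (upper-tail) = 0.06754
→ bracket: 0.05<=p<0.10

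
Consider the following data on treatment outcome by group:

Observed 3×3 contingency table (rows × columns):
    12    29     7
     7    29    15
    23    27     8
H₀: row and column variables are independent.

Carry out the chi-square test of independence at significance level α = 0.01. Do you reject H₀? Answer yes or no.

reject H₀: no

Row totals [48, 51, 58], col totals [42, 85, 30], n=157
χ² = (12−12.84)²/12.84 + (29−25.99)²/25.99 + (7−9.17)²/9.17 + (7−13.64)²/13.64 + (29−27.61)²/27.61 + (15−9.75)²/9.75 + (23−15.52)²/15.52 + (27−31.40)²/31.40 + (8−11.08)²/11.08 = 12.1411
df = 4
p-value (upper-tail) = 0.01633
At α=0.01: p ≥ α → fail to reject H₀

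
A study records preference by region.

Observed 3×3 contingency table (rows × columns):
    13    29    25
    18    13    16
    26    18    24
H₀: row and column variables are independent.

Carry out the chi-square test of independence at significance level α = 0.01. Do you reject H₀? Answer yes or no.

reject H₀: no

Row totals [67, 47, 68], col totals [57, 60, 65], n=182
χ² = (13−20.98)²/20.98 + (29−22.09)²/22.09 + (25−23.93)²/23.93 + (18−14.72)²/14.72 + (13−15.49)²/15.49 + (16−16.79)²/16.79 + (26−21.30)²/21.30 + (18−22.42)²/22.42 + (24−24.29)²/24.29 = 8.3304
df = 4
p-value (upper-tail) = 0.08020
At α=0.01: p ≥ α → fail to reject H₀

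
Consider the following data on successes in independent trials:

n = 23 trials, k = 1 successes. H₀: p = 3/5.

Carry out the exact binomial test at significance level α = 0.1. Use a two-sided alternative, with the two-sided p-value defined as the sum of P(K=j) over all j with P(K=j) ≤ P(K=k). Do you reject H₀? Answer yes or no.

reject H₀: yes

Exact binomial: n=23, k=1, p₀=3/5=0.6000
P(X=j) = C(n,j)·p₀^j·(1−p₀)^(n−j); p = Σ P(X=j) over j with P(X=j) ≤ P(X=1)
p-value (two-sided) = 0.00000
At α=0.1: p < α → reject H₀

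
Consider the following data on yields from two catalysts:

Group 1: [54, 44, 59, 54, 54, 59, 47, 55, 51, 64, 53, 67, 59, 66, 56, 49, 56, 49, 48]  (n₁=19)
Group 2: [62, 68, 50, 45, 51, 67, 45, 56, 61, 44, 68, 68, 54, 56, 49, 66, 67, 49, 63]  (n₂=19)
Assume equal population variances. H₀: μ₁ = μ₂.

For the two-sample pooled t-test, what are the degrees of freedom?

df = n₁ + n₂ − 2 = 19 + 19 − 2 = 36

degrees of freedom = 36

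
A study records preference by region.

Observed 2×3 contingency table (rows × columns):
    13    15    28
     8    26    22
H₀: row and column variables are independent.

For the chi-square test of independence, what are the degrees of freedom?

degrees of freedom = 2

df = (r−1)(c−1) = (2−1)·(3−1) = 2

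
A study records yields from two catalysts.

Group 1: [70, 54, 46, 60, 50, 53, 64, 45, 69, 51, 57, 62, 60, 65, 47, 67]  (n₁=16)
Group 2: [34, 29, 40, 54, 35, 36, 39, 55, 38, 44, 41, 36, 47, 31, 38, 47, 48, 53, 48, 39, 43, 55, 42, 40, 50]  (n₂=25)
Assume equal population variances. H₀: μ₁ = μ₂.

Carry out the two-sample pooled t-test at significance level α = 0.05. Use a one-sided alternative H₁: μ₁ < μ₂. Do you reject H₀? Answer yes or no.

reject H₀: no

x̄₁=57.500, s₁=8.327, n₁=16
x̄₂=42.480, s₂=7.422, n₂=25
s_p² = [15·8.327² + 24·7.422²]/39 = 60.5703
SE = √(s_p²·(1/16+1/25)) = 2.4917
t = (57.500−42.480)/2.4917 = 6.0281
df = 39
p-value (one-sided, H₁ less) = 1.00000
At α=0.05: p ≥ α → fail to reject H₀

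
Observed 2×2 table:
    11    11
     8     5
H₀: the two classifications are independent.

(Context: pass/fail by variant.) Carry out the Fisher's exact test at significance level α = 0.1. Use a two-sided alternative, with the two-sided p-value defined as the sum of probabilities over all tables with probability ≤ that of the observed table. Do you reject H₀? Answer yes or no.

Margins: r₁=22, r₂=13, c₁=19, c₂=16, n=35
p_obs = C(22,11)·C(13,8)/C(35,19); sum pmf over tables with pmf ≤ p_obs
p-value (two-sided) = 0.72668
At α=0.1: p ≥ α → fail to reject H₀

reject H₀: no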